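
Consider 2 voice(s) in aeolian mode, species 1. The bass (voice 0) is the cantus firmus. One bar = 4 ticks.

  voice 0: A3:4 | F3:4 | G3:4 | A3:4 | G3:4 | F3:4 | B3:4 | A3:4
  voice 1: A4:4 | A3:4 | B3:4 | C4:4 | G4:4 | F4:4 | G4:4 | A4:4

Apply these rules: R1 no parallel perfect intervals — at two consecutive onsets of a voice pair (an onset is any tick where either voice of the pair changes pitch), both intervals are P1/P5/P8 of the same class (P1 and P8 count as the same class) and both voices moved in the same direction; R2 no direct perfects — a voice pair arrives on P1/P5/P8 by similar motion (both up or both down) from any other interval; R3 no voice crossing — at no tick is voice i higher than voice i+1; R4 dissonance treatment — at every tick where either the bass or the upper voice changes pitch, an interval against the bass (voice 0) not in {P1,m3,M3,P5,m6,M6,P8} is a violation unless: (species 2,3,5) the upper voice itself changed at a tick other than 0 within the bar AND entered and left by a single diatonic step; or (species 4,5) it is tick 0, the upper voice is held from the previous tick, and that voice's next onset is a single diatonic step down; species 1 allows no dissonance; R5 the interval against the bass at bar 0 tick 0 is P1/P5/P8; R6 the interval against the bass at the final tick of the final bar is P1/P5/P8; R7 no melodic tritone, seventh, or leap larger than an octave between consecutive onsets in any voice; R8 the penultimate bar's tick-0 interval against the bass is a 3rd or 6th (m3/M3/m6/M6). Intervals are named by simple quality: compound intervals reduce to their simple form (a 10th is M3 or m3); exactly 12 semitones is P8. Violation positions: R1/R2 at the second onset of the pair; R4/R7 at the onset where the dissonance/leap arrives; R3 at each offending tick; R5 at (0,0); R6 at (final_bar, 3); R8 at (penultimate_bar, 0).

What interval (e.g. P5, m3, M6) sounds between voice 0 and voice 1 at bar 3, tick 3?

m3

voice 0=A3 voice 1=C4 -> m3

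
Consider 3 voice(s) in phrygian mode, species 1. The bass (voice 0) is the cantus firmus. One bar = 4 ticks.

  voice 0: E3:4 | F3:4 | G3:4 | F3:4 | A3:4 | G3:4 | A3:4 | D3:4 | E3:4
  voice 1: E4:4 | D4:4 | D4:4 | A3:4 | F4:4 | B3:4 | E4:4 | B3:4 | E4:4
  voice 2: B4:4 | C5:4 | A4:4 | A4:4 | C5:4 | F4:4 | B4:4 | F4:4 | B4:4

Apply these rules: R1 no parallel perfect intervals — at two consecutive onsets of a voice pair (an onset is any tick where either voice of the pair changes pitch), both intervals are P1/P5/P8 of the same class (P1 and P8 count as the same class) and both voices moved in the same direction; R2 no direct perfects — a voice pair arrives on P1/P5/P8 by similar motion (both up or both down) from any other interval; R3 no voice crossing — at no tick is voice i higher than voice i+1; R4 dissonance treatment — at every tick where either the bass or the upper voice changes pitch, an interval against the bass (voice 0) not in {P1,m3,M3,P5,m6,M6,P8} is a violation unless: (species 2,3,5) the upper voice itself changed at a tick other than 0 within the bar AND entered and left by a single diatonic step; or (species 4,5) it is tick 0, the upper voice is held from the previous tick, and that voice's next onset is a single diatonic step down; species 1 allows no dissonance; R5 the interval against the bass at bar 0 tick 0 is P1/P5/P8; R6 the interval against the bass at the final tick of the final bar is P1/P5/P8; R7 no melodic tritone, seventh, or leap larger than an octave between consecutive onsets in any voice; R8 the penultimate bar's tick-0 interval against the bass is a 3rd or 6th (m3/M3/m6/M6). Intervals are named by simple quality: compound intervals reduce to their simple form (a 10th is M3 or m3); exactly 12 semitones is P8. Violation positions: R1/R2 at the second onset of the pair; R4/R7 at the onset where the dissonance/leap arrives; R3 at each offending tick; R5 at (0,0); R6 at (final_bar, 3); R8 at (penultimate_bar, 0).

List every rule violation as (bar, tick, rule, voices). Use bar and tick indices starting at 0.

(1, 0, R1, (0, 2))
(2, 0, R4, (0, 2))
(4, 0, R2, (1, 2))
(5, 0, R4, (0, 2))
(5, 0, R7, (1,))
(6, 0, R2, (0, 1))
(6, 0, R2, (1, 2))
(6, 0, R4, (0, 2))
(6, 0, R7, (2,))
(7, 0, R7, (2,))
(8, 0, R2, (0, 1))
(8, 0, R2, (0, 2))
(8, 0, R2, (1, 2))
(8, 0, R7, (2,))

bar 0: v0=E3 v1=E4 v2=B4 downbeat P5
bar 1: v0=F3 v1=D4 v2=C5 downbeat P5
bar 2: v0=G3 v1=D4 v2=A4 downbeat M2
bar 3: v0=F3 v1=A3 v2=A4 downbeat M3
bar 4: v0=A3 v1=F4 v2=C5 downbeat m3
bar 5: v0=G3 v1=B3 v2=F4 downbeat m7
bar 6: v0=A3 v1=E4 v2=B4 downbeat M2
bar 7: v0=D3 v1=B3 v2=F4 downbeat m3
bar 8: v0=E3 v1=E4 v2=B4 downbeat P5
  -> R1 @ bar 1 tick 0 v(0, 2): E3/B4 P5 -> F3/C5 P5 similar
  -> R4 @ bar 2 tick 0 v(0, 2): G3/A4 M2 untreated
  -> R2 @ bar 4 tick 0 v(1, 2): A3/A4 P8 -> F4/C5 P5 similar
  -> R4 @ bar 5 tick 0 v(0, 2): G3/F4 m7 untreated
  -> R7 @ bar 5 tick 0 v(1,): F4->B3 leap 6st
  -> R2 @ bar 6 tick 0 v(0, 1): G3/B3 M3 -> A3/E4 P5 similar
  -> R2 @ bar 6 tick 0 v(1, 2): B3/F4 TT -> E4/B4 P5 similar
  -> R4 @ bar 6 tick 0 v(0, 2): A3/B4 M2 untreated
  -> R7 @ bar 6 tick 0 v(2,): F4->B4 leap 6st
  -> R7 @ bar 7 tick 0 v(2,): B4->F4 leap 6st
  -> R2 @ bar 8 tick 0 v(0, 1): D3/B3 M6 -> E3/E4 P8 similar
  -> R2 @ bar 8 tick 0 v(0, 2): D3/F4 m3 -> E3/B4 P5 similar
  -> R2 @ bar 8 tick 0 v(1, 2): B3/F4 TT -> E4/B4 P5 similar
  -> R7 @ bar 8 tick 0 v(2,): F4->B4 leap 6st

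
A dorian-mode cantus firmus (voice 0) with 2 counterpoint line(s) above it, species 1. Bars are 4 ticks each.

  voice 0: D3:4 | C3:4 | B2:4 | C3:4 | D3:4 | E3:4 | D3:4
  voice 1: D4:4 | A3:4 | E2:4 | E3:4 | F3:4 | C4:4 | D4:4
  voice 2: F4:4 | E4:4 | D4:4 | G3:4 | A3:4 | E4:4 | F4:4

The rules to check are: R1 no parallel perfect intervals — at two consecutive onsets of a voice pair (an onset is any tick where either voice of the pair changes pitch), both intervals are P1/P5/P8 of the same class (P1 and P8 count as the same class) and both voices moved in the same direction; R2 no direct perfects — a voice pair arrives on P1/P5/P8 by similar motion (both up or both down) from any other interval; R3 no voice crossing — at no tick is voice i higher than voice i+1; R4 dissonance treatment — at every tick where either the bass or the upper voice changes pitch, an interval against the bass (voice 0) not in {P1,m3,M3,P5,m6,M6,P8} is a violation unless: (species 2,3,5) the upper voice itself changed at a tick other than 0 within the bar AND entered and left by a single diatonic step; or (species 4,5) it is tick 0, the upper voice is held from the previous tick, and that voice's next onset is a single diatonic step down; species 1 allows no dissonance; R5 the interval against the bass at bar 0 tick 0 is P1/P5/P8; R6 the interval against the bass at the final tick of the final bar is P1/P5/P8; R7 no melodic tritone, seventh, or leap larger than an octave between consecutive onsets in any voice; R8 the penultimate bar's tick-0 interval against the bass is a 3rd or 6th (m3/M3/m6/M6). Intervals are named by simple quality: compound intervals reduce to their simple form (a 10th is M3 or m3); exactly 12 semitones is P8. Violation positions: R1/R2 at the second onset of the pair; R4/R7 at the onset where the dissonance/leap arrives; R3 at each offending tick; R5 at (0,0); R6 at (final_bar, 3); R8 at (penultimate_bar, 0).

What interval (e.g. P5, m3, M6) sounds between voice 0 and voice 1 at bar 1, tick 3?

M6

voice 0=C3 voice 1=A3 -> M6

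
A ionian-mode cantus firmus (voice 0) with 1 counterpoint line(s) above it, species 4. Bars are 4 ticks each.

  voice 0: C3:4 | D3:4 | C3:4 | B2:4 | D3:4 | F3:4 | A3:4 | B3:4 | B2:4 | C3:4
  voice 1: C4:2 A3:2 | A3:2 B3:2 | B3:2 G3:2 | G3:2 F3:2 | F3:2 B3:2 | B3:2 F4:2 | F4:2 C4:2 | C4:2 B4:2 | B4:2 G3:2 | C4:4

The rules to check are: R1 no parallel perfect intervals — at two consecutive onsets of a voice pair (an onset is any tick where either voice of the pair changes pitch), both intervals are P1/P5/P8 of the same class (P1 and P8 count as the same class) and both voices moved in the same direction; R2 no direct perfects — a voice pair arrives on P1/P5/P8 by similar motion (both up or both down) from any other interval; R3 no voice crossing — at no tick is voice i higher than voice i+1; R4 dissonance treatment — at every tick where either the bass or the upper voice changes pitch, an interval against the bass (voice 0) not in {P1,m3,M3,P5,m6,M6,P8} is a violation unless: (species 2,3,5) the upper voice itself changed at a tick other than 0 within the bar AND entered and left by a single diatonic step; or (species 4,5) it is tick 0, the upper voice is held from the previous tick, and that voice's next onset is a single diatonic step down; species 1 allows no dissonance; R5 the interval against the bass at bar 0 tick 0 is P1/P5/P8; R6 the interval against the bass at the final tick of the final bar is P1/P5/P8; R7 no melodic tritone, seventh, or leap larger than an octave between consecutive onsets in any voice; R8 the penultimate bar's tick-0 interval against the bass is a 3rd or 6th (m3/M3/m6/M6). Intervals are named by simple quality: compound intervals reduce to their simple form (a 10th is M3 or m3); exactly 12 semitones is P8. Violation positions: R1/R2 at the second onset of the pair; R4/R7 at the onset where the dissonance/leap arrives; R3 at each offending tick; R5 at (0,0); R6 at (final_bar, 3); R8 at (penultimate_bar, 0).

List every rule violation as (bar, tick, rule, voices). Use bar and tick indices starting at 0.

(2, 0, R4, (0, 1))
(3, 2, R4, (0, 1))
(4, 2, R7, (1,))
(5, 0, R4, (0, 1))
(5, 2, R7, (1,))
(7, 0, R4, (0, 1))
(7, 2, R7, (1,))
(8, 0, R8, (0, 1))
(8, 2, R7, (1,))
(9, 0, R2, (0, 1))

bar 0: v0=C3 v1=C4 downbeat P8
bar 1: v0=D3 v1=A3 downbeat P5
bar 2: v0=C3 v1=B3 downbeat M7
bar 3: v0=B2 v1=G3 downbeat m6
bar 4: v0=D3 v1=F3 downbeat m3
bar 5: v0=F3 v1=B3 downbeat TT
bar 6: v0=A3 v1=F4 downbeat m6
bar 7: v0=B3 v1=C4 downbeat m2
bar 8: v0=B2 v1=B4 downbeat P1
bar 9: v0=C3 v1=C4 downbeat P8
  -> R4 @ bar 2 tick 0 v(0, 1): C3/B3 M7 untreated
  -> R4 @ bar 3 tick 2 v(0, 1): B2/F3 TT untreated
  -> R7 @ bar 4 tick 2 v(1,): F3->B3 leap 6st
  -> R4 @ bar 5 tick 0 v(0, 1): F3/B3 TT untreated
  -> R7 @ bar 5 tick 2 v(1,): B3->F4 leap 6st
  -> R4 @ bar 7 tick 0 v(0, 1): B3/C4 m2 untreated
  -> R7 @ bar 7 tick 2 v(1,): C4->B4 leap 11st
  -> R8 @ bar 8 tick 0 v(0, 1): penult P1 not 3rd/6th
  -> R7 @ bar 8 tick 2 v(1,): B4->G3 leap 16st
  -> R2 @ bar 9 tick 0 v(0, 1): B2/G3 m6 -> C3/C4 P8 similar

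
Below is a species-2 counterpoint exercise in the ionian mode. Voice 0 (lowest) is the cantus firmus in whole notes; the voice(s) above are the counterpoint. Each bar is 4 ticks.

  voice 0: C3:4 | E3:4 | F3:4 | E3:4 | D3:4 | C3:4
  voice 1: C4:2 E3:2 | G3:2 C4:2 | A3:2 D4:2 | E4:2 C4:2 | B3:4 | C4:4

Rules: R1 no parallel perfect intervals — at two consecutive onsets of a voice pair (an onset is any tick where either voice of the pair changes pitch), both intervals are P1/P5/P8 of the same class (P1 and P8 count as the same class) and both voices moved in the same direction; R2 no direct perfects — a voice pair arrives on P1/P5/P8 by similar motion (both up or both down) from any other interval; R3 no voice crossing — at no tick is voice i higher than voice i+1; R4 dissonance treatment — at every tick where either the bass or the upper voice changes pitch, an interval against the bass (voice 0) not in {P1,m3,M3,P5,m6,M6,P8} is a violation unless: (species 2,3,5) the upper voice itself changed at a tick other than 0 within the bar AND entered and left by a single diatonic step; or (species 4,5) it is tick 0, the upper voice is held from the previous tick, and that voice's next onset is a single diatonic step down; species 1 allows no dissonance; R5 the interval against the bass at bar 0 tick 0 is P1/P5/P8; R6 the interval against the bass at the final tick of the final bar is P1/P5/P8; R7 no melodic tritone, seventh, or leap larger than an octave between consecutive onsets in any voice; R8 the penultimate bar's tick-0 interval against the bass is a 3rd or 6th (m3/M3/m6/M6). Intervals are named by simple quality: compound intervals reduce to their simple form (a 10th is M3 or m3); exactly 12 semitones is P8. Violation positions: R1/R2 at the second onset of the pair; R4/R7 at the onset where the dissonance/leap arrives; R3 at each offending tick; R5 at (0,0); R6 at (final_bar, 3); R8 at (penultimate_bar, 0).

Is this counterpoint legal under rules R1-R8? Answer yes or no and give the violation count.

bar 0: v0=C3 v1=C4 (P8)
bar 1: v0=E3 v1=G3 (m3)
bar 2: v0=F3 v1=A3 (M3)
bar 3: v0=E3 v1=E4 (P8)
bar 4: v0=D3 v1=B3 (M6)
bar 5: v0=C3 v1=C4 (P8)

Yes (0 violations)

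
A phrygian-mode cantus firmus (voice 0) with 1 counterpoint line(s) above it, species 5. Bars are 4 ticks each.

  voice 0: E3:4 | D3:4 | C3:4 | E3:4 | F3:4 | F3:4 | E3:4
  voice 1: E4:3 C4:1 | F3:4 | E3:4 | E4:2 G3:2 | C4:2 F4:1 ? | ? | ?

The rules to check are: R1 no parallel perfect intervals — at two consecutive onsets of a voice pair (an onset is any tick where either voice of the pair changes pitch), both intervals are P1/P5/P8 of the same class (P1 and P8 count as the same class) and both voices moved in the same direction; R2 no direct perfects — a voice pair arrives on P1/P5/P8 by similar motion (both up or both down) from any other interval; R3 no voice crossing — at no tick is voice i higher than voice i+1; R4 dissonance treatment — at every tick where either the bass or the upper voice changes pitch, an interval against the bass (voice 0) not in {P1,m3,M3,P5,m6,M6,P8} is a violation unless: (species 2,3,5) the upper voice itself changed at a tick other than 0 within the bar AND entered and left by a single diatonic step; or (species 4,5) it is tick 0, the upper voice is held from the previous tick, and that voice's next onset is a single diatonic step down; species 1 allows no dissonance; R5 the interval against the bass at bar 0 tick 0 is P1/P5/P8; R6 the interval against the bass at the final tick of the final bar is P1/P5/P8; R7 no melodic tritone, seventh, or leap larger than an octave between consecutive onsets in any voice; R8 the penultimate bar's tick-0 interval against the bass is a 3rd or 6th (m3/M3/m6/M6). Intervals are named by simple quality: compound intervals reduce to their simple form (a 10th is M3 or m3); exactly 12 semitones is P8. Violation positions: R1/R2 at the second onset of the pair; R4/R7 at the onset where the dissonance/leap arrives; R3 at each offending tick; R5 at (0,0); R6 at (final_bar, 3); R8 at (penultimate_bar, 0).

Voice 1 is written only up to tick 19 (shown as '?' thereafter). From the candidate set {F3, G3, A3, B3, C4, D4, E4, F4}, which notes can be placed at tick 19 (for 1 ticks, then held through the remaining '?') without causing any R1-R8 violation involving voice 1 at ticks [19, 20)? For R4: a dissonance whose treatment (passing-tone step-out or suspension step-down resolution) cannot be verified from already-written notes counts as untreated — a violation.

F3: legal
G3: violates R4,R7
A3: legal
B3: violates R4,R7
C4: legal
D4: legal
E4: violates R4
F4: legal

{A3, C4, D4, F3, F4}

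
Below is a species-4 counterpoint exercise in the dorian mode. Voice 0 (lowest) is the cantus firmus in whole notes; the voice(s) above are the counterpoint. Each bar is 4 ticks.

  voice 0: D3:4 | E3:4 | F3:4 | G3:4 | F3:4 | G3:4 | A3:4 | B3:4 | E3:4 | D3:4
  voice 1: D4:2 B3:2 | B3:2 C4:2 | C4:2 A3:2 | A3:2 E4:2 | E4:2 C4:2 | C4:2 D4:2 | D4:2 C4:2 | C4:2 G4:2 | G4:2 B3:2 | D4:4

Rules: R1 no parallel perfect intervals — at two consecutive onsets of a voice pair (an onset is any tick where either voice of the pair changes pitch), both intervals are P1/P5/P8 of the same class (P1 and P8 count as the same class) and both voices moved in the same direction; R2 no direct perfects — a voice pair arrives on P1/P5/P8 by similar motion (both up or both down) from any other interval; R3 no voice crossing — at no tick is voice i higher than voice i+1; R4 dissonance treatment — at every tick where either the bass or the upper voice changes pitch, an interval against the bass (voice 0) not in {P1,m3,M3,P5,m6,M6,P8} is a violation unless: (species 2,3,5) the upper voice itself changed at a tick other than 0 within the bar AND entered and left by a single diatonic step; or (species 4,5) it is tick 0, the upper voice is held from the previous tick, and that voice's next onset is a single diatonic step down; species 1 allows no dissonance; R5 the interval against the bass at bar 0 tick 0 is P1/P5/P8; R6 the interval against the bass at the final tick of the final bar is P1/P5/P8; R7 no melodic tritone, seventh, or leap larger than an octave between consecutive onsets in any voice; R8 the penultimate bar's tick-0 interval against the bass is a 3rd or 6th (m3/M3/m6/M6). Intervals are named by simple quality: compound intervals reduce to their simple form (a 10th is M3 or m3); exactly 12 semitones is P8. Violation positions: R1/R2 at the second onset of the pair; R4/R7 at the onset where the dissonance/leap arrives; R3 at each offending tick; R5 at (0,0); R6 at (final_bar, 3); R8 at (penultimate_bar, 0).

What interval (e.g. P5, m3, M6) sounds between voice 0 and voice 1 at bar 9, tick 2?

P8

voice 0=D3 voice 1=D4 -> P8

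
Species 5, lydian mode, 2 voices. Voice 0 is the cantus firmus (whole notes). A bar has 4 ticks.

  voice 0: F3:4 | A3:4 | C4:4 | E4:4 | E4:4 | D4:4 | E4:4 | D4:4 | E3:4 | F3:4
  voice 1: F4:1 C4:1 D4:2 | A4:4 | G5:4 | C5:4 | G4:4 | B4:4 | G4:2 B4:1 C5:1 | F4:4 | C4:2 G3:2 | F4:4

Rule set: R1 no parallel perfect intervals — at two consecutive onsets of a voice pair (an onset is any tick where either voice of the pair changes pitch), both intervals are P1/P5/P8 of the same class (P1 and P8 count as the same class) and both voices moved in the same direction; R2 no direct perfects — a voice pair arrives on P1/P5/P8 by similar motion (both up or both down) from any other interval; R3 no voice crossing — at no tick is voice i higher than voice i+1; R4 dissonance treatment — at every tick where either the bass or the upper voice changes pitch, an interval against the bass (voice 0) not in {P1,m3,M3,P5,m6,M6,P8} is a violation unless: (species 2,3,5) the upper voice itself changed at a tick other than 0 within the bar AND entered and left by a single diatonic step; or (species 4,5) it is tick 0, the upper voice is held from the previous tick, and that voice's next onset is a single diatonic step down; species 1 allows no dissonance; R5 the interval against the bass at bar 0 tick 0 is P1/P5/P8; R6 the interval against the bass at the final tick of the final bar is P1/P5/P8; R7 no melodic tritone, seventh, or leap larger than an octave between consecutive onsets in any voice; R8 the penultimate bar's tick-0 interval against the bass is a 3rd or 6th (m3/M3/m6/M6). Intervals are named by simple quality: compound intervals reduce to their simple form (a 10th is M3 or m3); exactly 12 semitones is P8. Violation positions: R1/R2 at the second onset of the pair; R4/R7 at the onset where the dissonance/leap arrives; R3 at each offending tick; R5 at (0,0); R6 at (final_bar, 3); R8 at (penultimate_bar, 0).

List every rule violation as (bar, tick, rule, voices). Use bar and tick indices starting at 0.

(1, 0, R2, (0, 1))
(2, 0, R2, (0, 1))
(2, 0, R7, (1,))
(8, 0, R7, (0,))
(9, 0, R2, (0, 1))
(9, 0, R7, (1,))

bar 0: v0=F3 v1=F4 downbeat P8
bar 1: v0=A3 v1=A4 downbeat P8
bar 2: v0=C4 v1=G5 downbeat P5
bar 3: v0=E4 v1=C5 downbeat m6
bar 4: v0=E4 v1=G4 downbeat m3
bar 5: v0=D4 v1=B4 downbeat M6
bar 6: v0=E4 v1=G4 downbeat m3
bar 7: v0=D4 v1=F4 downbeat m3
bar 8: v0=E3 v1=C4 downbeat m6
bar 9: v0=F3 v1=F4 downbeat P8
  -> R2 @ bar 1 tick 0 v(0, 1): F3/D4 M6 -> A3/A4 P8 similar
  -> R2 @ bar 2 tick 0 v(0, 1): A3/A4 P8 -> C4/G5 P5 similar
  -> R7 @ bar 2 tick 0 v(1,): A4->G5 leap 10st
  -> R7 @ bar 8 tick 0 v(0,): D4->E3 leap 10st
  -> R2 @ bar 9 tick 0 v(0, 1): E3/G3 m3 -> F3/F4 P8 similar
  -> R7 @ bar 9 tick 0 v(1,): G3->F4 leap 10st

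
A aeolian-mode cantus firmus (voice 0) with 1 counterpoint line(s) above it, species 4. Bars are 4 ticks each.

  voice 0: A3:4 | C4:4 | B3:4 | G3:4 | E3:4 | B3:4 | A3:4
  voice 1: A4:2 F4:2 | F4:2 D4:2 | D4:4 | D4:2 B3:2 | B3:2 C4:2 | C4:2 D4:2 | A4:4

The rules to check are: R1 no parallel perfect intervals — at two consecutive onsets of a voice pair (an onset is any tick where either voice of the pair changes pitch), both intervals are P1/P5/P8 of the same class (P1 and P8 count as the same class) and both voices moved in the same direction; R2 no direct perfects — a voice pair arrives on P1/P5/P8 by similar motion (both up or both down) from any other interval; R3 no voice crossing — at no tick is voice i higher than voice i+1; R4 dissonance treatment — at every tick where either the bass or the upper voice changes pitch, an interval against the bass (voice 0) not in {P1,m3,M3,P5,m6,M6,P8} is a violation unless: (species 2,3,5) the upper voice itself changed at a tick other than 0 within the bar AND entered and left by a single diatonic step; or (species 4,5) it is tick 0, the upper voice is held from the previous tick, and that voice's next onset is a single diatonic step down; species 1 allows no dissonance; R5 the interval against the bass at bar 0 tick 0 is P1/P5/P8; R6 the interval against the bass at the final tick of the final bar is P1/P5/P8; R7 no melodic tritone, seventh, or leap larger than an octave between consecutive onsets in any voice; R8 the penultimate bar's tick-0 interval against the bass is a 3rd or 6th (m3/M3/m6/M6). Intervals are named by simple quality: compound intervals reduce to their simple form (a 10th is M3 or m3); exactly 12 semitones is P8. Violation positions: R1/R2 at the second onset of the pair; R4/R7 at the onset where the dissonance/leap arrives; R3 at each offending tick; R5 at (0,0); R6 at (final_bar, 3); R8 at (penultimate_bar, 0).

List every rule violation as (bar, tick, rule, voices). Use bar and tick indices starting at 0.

(1, 0, R4, (0, 1))
(1, 2, R4, (0, 1))
(5, 0, R4, (0, 1))
(5, 0, R8, (0, 1))

bar 0: v0=A3 v1=A4 downbeat P8
bar 1: v0=C4 v1=F4 downbeat P4
bar 2: v0=B3 v1=D4 downbeat m3
bar 3: v0=G3 v1=D4 downbeat P5
bar 4: v0=E3 v1=B3 downbeat P5
bar 5: v0=B3 v1=C4 downbeat m2
bar 6: v0=A3 v1=A4 downbeat P8
  -> R4 @ bar 1 tick 0 v(0, 1): C4/F4 P4 untreated
  -> R4 @ bar 1 tick 2 v(0, 1): C4/D4 M2 untreated
  -> R4 @ bar 5 tick 0 v(0, 1): B3/C4 m2 untreated
  -> R8 @ bar 5 tick 0 v(0, 1): penult m2 not 3rd/6th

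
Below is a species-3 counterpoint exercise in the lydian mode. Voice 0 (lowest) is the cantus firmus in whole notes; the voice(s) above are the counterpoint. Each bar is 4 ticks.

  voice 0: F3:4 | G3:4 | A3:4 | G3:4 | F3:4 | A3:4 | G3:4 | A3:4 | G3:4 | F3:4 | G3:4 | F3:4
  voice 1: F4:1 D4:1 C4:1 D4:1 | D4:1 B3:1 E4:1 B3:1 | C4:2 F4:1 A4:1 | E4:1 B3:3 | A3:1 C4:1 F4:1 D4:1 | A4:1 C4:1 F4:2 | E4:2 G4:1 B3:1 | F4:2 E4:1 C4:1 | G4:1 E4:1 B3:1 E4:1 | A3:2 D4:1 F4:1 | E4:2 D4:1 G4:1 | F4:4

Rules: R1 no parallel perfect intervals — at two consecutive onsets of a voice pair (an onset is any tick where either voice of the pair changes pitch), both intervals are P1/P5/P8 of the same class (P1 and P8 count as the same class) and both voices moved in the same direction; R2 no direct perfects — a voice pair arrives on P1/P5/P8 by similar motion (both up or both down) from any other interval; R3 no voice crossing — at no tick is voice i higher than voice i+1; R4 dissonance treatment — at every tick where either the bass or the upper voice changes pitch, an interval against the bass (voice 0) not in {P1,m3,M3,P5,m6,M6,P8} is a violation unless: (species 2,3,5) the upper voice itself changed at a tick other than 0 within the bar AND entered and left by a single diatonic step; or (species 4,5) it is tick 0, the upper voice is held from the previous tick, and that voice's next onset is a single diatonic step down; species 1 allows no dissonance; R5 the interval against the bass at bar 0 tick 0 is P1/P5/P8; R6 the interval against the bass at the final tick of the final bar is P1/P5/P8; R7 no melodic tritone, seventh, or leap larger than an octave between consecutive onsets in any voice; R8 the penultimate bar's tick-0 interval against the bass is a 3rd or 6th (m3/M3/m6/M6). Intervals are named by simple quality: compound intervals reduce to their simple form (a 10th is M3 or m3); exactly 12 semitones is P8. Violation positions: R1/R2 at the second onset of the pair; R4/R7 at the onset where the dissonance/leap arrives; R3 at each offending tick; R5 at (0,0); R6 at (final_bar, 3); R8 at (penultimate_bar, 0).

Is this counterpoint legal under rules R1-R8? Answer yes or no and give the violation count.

No (3 violations)

bar 0: v0=F3 v1=F4 (P8)
bar 1: v0=G3 v1=D4 (P5)
bar 2: v0=A3 v1=C4 (m3)
bar 3: v0=G3 v1=E4 (M6)
bar 4: v0=F3 v1=A3 (M3)
bar 5: v0=A3 v1=A4 (P8)
bar 6: v0=G3 v1=E4 (M6)
bar 7: v0=A3 v1=F4 (m6)
bar 8: v0=G3 v1=G4 (P8)
bar 9: v0=F3 v1=A3 (M3)
bar 10: v0=G3 v1=E4 (M6)
bar 11: v0=F3 v1=F4 (P8)
  R2 @ bar5.0: F3/D4 M6 -> A3/A4 P8 similar
  R7 @ bar7.0: B3->F4 leap 6st
  R1 @ bar11.0: G3/G4 P8 -> F3/F4 P8 similar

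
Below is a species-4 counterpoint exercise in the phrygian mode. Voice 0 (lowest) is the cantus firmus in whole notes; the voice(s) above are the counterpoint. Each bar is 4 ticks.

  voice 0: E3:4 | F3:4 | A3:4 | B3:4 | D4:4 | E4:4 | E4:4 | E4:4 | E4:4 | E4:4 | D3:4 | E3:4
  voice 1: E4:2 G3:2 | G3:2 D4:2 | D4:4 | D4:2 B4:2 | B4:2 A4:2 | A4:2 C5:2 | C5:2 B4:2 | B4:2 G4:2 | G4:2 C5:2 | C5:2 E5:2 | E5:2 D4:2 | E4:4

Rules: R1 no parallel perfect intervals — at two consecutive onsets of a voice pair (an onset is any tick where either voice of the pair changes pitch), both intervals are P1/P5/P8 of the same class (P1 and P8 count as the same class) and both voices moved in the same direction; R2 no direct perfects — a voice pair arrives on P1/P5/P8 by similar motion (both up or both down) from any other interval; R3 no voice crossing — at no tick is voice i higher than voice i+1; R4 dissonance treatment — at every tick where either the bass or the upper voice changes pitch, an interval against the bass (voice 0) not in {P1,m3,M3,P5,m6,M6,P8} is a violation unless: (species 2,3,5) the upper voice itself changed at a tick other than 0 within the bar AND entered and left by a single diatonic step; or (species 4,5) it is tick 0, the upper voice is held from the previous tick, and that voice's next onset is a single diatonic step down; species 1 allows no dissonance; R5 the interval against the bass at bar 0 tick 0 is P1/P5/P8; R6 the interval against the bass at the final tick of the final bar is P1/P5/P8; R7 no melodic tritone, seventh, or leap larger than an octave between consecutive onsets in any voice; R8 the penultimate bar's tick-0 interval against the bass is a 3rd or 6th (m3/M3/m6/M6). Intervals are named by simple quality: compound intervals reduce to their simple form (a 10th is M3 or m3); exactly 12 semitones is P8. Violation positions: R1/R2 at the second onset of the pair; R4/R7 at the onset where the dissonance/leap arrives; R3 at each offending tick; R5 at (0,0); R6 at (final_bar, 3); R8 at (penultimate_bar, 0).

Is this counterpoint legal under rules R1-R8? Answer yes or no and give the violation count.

No (8 violations)

bar 0: v0=E3 v1=E4 (P8)
bar 1: v0=F3 v1=G3 (M2)
bar 2: v0=A3 v1=D4 (P4)
bar 3: v0=B3 v1=D4 (m3)
bar 4: v0=D4 v1=B4 (M6)
bar 5: v0=E4 v1=A4 (P4)
bar 6: v0=E4 v1=C5 (m6)
bar 7: v0=E4 v1=B4 (P5)
bar 8: v0=E4 v1=G4 (m3)
bar 9: v0=E4 v1=C5 (m6)
bar 10: v0=D3 v1=E5 (M2)
bar 11: v0=E3 v1=E4 (P8)
  R4 @ bar1.0: F3/G3 M2 untreated
  R4 @ bar2.0: A3/D4 P4 untreated
  R4 @ bar5.0: E4/A4 P4 untreated
  R4 @ bar10.0: D3/E5 M2 untreated
  R7 @ bar10.0: E4->D3 leap 14st
  R8 @ bar10.0: penult M2 not 3rd/6th
  R7 @ bar10.2: E5->D4 leap 14st
  R1 @ bar11.0: D3/D4 P8 -> E3/E4 P8 similar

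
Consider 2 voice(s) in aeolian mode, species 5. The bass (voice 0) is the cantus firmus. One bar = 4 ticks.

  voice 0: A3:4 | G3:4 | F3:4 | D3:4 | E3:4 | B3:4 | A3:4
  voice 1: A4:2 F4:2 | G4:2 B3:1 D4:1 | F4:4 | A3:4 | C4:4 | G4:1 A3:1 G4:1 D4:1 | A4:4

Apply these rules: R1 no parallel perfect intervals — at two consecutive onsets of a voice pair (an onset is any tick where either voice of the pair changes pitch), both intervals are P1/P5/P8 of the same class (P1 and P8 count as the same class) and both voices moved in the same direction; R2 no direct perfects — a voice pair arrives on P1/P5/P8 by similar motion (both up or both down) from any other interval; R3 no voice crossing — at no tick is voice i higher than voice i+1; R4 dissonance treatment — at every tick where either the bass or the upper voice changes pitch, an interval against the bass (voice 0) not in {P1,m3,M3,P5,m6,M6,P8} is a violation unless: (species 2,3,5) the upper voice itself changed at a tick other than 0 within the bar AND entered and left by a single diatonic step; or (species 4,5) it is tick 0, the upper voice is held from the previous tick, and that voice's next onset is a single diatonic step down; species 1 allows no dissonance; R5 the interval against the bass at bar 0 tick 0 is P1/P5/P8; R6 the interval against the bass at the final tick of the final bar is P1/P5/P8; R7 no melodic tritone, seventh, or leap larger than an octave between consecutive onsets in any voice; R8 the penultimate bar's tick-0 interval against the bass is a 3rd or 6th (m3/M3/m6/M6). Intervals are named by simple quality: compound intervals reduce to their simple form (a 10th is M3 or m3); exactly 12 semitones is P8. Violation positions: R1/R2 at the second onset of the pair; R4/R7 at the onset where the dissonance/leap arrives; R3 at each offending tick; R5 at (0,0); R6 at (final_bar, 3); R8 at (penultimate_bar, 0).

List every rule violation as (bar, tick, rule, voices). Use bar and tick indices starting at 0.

(3, 0, R2, (0, 1))
(5, 1, R3, (0, 1))
(5, 1, R4, (0, 1))
(5, 1, R7, (1,))
(5, 2, R7, (1,))

bar 0: v0=A3 v1=A4 downbeat P8
bar 1: v0=G3 v1=G4 downbeat P8
bar 2: v0=F3 v1=F4 downbeat P8
bar 3: v0=D3 v1=A3 downbeat P5
bar 4: v0=E3 v1=C4 downbeat m6
bar 5: v0=B3 v1=G4 downbeat m6
bar 6: v0=A3 v1=A4 downbeat P8
  -> R2 @ bar 3 tick 0 v(0, 1): F3/F4 P8 -> D3/A3 P5 similar
  -> R3 @ bar 5 tick 1 v(0, 1): B3 above A3
  -> R4 @ bar 5 tick 1 v(0, 1): B3/A3 M2 untreated
  -> R7 @ bar 5 tick 1 v(1,): G4->A3 leap 10st
  -> R7 @ bar 5 tick 2 v(1,): A3->G4 leap 10st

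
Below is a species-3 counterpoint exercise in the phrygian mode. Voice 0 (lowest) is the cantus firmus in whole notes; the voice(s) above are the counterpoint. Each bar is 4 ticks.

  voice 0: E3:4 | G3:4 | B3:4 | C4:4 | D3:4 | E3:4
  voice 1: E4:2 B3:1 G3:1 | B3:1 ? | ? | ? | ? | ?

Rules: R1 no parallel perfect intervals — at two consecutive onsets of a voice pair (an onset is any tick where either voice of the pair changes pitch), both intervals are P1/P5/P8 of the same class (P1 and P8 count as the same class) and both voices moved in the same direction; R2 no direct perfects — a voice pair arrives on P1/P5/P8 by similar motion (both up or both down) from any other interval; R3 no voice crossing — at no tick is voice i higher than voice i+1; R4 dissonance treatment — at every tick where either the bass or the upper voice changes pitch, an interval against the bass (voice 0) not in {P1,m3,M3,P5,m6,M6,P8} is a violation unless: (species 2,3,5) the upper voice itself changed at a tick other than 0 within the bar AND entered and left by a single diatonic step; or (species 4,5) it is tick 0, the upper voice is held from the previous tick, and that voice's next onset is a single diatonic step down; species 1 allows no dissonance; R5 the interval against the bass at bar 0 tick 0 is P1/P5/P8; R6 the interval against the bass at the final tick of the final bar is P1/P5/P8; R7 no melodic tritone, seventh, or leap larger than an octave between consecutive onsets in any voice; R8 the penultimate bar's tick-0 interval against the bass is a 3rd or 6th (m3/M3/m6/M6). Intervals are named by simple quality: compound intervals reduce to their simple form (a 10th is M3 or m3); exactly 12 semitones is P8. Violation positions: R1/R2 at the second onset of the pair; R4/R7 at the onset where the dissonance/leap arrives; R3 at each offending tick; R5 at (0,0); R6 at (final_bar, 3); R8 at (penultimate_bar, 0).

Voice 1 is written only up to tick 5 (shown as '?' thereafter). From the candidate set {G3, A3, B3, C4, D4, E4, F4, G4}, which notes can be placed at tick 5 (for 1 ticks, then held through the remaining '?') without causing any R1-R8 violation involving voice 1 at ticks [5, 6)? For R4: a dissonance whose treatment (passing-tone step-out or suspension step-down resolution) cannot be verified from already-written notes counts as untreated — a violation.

{B3, D4, E4, G3, G4}

G3: legal
A3: violates R4
B3: legal
C4: violates R4
D4: legal
E4: legal
F4: violates R4,R7
G4: legal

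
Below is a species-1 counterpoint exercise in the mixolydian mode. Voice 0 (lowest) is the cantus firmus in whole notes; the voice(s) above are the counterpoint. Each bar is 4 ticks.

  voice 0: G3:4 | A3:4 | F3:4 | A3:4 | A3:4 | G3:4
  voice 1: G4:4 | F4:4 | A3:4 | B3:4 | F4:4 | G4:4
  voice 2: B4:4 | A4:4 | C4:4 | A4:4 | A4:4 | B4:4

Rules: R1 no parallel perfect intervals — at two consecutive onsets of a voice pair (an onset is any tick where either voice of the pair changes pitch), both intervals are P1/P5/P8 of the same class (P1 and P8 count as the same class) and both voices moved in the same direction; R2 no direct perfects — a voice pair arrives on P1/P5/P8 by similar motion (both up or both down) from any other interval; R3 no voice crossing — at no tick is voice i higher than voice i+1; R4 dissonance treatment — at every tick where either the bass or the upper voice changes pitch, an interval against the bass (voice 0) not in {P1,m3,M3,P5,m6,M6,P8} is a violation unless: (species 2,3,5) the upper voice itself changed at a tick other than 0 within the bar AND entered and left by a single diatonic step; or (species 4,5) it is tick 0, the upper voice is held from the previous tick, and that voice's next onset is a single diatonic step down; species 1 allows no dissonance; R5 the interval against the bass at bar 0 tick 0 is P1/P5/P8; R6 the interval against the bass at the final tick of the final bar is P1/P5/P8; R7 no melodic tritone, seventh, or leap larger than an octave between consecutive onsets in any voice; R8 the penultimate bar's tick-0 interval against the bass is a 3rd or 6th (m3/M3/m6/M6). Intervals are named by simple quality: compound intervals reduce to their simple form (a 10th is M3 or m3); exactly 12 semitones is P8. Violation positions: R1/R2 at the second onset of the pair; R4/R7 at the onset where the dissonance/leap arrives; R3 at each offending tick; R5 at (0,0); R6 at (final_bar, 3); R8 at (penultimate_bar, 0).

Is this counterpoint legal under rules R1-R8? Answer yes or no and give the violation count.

bar 0: v0=G3 v1=G4 v2=B4 (M3)
bar 1: v0=A3 v1=F4 v2=A4 (P8)
bar 2: v0=F3 v1=A3 v2=C4 (P5)
bar 3: v0=A3 v1=B3 v2=A4 (P8)
bar 4: v0=A3 v1=F4 v2=A4 (P8)
bar 5: v0=G3 v1=G4 v2=B4 (M3)
  R5 @ bar0.0: opens on M3
  R2 @ bar2.0: A3/A4 P8 -> F3/C4 P5 similar
  R2 @ bar3.0: F3/C4 P5 -> A3/A4 P8 similar
  R4 @ bar3.0: A3/B3 M2 untreated
  R7 @ bar4.0: B3->F4 leap 6st
  R8 @ bar4.0: penult P8 not 3rd/6th
  R6 @ bar5.3: closes on M3

No (7 violations)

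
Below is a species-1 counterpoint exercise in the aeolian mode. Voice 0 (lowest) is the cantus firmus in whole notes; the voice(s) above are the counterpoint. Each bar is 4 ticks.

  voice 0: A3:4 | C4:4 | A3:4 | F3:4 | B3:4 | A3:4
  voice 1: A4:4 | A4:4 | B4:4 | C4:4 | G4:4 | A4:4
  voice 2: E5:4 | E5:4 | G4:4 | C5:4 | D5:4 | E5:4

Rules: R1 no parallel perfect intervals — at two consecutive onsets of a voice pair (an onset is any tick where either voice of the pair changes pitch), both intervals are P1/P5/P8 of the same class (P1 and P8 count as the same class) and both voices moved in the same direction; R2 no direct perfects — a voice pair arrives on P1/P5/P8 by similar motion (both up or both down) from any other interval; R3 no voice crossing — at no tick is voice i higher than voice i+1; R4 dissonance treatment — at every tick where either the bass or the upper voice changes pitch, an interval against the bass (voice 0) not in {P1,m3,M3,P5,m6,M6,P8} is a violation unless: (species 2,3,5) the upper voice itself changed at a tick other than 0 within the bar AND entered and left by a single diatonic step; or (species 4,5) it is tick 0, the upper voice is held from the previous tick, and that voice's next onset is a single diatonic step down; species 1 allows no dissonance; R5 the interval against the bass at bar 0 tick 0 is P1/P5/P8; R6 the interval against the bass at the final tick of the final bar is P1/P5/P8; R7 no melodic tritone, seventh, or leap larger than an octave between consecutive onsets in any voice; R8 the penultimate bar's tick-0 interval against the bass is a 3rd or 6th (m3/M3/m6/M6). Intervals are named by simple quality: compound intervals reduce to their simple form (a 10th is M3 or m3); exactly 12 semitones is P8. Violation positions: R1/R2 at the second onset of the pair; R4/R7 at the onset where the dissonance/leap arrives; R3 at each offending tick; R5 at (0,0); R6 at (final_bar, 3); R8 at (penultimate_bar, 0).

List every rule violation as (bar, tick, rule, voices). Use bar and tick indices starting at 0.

(2, 0, R3, (1, 2))
(2, 0, R4, (0, 1))
(2, 0, R4, (0, 2))
(2, 1, R3, (1, 2))
(2, 2, R3, (1, 2))
(2, 3, R3, (1, 2))
(3, 0, R2, (0, 1))
(3, 0, R7, (1,))
(4, 0, R2, (1, 2))
(4, 0, R7, (0,))
(5, 0, R1, (1, 2))

bar 0: v0=A3 v1=A4 v2=E5 downbeat P5
bar 1: v0=C4 v1=A4 v2=E5 downbeat M3
bar 2: v0=A3 v1=B4 v2=G4 downbeat m7
bar 3: v0=F3 v1=C4 v2=C5 downbeat P5
bar 4: v0=B3 v1=G4 v2=D5 downbeat m3
bar 5: v0=A3 v1=A4 v2=E5 downbeat P5
  -> R3 @ bar 2 tick 0 v(1, 2): B4 above G4
  -> R4 @ bar 2 tick 0 v(0, 1): A3/B4 M2 untreated
  -> R4 @ bar 2 tick 0 v(0, 2): A3/G4 m7 untreated
  -> R3 @ bar 2 tick 1 v(1, 2): B4 above G4
  -> R3 @ bar 2 tick 2 v(1, 2): B4 above G4
  -> R3 @ bar 2 tick 3 v(1, 2): B4 above G4
  -> R2 @ bar 3 tick 0 v(0, 1): A3/B4 M2 -> F3/C4 P5 similar
  -> R7 @ bar 3 tick 0 v(1,): B4->C4 leap 11st
  -> R2 @ bar 4 tick 0 v(1, 2): C4/C5 P8 -> G4/D5 P5 similar
  -> R7 @ bar 4 tick 0 v(0,): F3->B3 leap 6st
  -> R1 @ bar 5 tick 0 v(1, 2): G4/D5 P5 -> A4/E5 P5 similar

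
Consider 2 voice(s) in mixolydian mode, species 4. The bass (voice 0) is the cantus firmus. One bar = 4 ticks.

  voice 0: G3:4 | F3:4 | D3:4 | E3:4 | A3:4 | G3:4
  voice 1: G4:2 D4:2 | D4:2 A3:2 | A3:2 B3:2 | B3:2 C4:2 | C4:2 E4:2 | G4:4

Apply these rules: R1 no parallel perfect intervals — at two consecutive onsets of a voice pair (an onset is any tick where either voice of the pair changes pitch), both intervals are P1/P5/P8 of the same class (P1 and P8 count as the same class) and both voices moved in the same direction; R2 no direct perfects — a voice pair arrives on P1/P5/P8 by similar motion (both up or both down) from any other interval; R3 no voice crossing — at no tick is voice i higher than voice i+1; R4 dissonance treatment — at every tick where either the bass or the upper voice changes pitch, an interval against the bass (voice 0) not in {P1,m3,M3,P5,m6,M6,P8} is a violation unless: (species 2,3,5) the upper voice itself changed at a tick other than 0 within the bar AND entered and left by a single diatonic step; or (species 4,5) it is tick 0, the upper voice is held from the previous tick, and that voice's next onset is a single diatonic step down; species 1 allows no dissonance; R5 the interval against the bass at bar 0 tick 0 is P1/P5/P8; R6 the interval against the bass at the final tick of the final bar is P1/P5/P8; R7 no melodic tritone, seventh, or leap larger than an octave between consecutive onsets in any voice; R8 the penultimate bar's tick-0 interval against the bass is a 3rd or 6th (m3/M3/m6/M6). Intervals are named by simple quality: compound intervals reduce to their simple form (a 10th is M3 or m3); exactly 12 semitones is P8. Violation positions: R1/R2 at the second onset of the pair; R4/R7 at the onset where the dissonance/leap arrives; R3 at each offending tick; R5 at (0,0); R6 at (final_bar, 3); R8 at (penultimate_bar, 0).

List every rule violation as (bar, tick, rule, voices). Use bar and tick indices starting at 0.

bar 0: v0=G3 v1=G4 downbeat P8
bar 1: v0=F3 v1=D4 downbeat M6
bar 2: v0=D3 v1=A3 downbeat P5
bar 3: v0=E3 v1=B3 downbeat P5
bar 4: v0=A3 v1=C4 downbeat m3
bar 5: v0=G3 v1=G4 downbeat P8

No violations across 6 bars (G3..G3 vs G4..G4).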